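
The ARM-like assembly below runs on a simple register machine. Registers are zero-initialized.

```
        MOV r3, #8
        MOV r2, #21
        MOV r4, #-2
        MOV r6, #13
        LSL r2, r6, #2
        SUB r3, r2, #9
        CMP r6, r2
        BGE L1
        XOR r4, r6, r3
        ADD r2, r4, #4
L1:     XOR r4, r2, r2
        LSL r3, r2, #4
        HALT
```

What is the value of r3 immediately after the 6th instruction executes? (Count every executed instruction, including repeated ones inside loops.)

43

after MOV r3, #8: r3=8
after MOV r2, #21: r2=21
after MOV r4, #-2: r4=-2
after MOV r6, #13: r6=13
after LSL r2, r6, #2: r2=13<<2=52
after SUB r3, r2, #9: r3=52-9=43
After step 6: r3 = 43.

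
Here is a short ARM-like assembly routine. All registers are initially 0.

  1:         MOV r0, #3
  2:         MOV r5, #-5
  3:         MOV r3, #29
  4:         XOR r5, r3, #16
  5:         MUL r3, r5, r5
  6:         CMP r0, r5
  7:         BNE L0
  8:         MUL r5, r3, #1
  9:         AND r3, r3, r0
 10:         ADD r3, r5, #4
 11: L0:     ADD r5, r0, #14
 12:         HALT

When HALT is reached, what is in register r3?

169

r0=3
r5=-5
r3=29
r5=29^16=13
r3=13*13=169
CMP r0, r5  (cmp 3,13)
BNE L0: taken
r5=3+14=17
halt.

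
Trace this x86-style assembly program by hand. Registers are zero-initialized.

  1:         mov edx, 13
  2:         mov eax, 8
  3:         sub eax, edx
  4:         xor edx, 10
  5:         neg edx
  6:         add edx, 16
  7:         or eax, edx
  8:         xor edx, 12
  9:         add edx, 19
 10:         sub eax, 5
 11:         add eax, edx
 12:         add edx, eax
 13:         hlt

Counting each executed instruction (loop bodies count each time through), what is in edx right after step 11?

after mov edx, 13: edx=13
after mov eax, 8: eax=8
after sub eax, edx: eax=8-13=-5
after xor edx, 10: edx=13^10=7
after neg edx: edx=-(7)=-7
after add edx, 16: edx=(-7)+16=9
after or eax, edx: eax=(-5)|9=-5
after xor edx, 12: edx=9^12=5
after add edx, 19: edx=5+19=24
after sub eax, 5: eax=(-5)-5=-10
after add eax, edx: eax=(-10)+24=14
After step 11: edx = 24.

24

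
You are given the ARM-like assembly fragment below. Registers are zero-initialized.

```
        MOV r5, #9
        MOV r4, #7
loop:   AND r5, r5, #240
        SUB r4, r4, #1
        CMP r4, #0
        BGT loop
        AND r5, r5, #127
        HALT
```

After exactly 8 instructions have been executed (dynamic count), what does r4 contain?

r5=9
r4=7
r5=9&240=0
r4=7-1=6
CMP r4, #0  (cmp 6,0)
BGT loop: taken
r5=0&240=0
r4=6-1=5
After step 8: r4 = 5.

5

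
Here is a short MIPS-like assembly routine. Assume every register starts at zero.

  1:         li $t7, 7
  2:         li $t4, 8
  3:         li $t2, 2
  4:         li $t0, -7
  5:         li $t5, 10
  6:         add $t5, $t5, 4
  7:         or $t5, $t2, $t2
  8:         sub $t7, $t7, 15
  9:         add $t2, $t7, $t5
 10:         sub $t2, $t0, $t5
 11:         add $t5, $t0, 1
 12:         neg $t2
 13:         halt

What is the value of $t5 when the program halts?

li $t7, 7 → $t7=7
li $t4, 8 → $t4=8
li $t2, 2 → $t2=2
li $t0, -7 → $t0=-7
li $t5, 10 → $t5=10
add $t5, $t5, 4 → $t5=10+4=14
or $t5, $t2, $t2 → $t5=2|2=2
sub $t7, $t7, 15 → $t7=7-15=-8
add $t2, $t7, $t5 → $t2=(-8)+2=-6
sub $t2, $t0, $t5 → $t2=(-7)-2=-9
add $t5, $t0, 1 → $t5=(-7)+1=-6
neg $t2 → $t2=-(-9)=9
halt.

-6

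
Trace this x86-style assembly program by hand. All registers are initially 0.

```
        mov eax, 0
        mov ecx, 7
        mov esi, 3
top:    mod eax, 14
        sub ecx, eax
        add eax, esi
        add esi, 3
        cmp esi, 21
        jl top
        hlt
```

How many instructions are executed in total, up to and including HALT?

eax=0
ecx=7
esi=3
eax=0%14=0
ecx=7-0=7
eax=0+3=3
esi=3+3=6
cmp esi, 21  (cmp 6,21)
jl top: taken
eax=3%14=3
ecx=7-3=4
eax=3+6=9
esi=6+3=9
cmp esi, 21  (cmp 9,21)
jl top: taken
eax=9%14=9
ecx=4-9=-5
eax=9+9=18
esi=9+3=12
cmp esi, 21  (cmp 12,21)
jl top: taken
eax=18%14=4
ecx=(-5)-4=-9
eax=4+12=16
esi=12+3=15
cmp esi, 21  (cmp 15,21)
jl top: taken
eax=16%14=2
ecx=(-9)-2=-11
eax=2+15=17
esi=15+3=18
cmp esi, 21  (cmp 18,21)
jl top: taken
eax=17%14=3
ecx=(-11)-3=-14
eax=3+18=21
esi=18+3=21
cmp esi, 21  (cmp 21,21)
jl top: not taken
halt.
Total executed instructions: 40.

40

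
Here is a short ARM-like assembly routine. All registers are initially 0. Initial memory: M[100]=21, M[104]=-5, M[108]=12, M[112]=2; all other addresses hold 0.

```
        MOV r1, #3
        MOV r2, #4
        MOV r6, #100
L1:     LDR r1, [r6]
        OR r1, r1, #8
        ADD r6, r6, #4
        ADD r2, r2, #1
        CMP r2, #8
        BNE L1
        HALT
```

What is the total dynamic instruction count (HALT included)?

28

r1=3
r2=4
r6=100
r1=M[100]=21
r1=21|8=29
r6=100+4=104
r2=4+1=5
CMP r2, #8  (cmp 5,8)
BNE L1: taken
r1=M[104]=-5
r1=(-5)|8=-5
r6=104+4=108
r2=5+1=6
CMP r2, #8  (cmp 6,8)
BNE L1: taken
r1=M[108]=12
r1=12|8=12
r6=108+4=112
r2=6+1=7
CMP r2, #8  (cmp 7,8)
BNE L1: taken
r1=M[112]=2
r1=2|8=10
r6=112+4=116
r2=7+1=8
CMP r2, #8  (cmp 8,8)
BNE L1: not taken
halt.
Total executed instructions: 28.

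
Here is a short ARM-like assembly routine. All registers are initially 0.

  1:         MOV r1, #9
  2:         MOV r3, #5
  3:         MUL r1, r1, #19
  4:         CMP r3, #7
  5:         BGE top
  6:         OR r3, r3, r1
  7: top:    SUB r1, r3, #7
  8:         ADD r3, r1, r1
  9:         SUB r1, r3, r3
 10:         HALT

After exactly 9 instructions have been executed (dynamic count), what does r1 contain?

MOV r1, #9 → r1=9
MOV r3, #5 → r3=5
MUL r1, r1, #19 → r1=9*19=171
CMP r3, #7  (cmp 5,7)
BGE top: not taken
OR r3, r3, r1 → r3=5|171=175
SUB r1, r3, #7 → r1=175-7=168
ADD r3, r1, r1 → r3=168+168=336
SUB r1, r3, r3 → r1=336-336=0
After step 9: r1 = 0.

0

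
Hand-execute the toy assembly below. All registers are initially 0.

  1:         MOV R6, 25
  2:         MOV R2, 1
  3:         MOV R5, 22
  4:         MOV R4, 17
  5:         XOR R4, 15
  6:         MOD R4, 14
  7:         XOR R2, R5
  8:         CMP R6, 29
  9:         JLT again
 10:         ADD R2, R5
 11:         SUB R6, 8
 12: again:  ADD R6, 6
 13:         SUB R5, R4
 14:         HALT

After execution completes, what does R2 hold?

MOV R6, 25 → R6=25
MOV R2, 1 → R2=1
MOV R5, 22 → R5=22
MOV R4, 17 → R4=17
XOR R4, 15 → R4=17^15=30
MOD R4, 14 → R4=30%14=2
XOR R2, R5 → R2=1^22=23
CMP R6, 29  (cmp 25,29)
JLT again: taken
ADD R6, 6 → R6=25+6=31
SUB R5, R4 → R5=22-2=20
halt.

23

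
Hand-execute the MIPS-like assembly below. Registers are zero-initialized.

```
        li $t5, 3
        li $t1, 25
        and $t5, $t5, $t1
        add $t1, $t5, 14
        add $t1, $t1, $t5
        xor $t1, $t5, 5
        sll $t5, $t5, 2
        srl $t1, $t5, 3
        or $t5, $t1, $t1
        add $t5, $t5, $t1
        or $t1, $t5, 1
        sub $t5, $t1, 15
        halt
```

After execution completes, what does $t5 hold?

-14

li $t5, 3 → $t5=3
li $t1, 25 → $t1=25
and $t5, $t5, $t1 → $t5=3&25=1
add $t1, $t5, 14 → $t1=1+14=15
add $t1, $t1, $t5 → $t1=15+1=16
xor $t1, $t5, 5 → $t1=1^5=4
sll $t5, $t5, 2 → $t5=1<<2=4
srl $t1, $t5, 3 → $t1=4>>3=0
or $t5, $t1, $t1 → $t5=0|0=0
add $t5, $t5, $t1 → $t5=0+0=0
or $t1, $t5, 1 → $t1=0|1=1
sub $t5, $t1, 15 → $t5=1-15=-14
halt.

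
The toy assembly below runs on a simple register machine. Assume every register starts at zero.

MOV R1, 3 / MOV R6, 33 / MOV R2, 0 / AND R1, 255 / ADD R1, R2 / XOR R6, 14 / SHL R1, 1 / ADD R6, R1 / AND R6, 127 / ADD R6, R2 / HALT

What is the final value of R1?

MOV R1, 3 → R1=3
MOV R6, 33 → R6=33
MOV R2, 0 → R2=0
AND R1, 255 → R1=3&255=3
ADD R1, R2 → R1=3+0=3
XOR R6, 14 → R6=33^14=47
SHL R1, 1 → R1=3<<1=6
ADD R6, R1 → R6=47+6=53
AND R6, 127 → R6=53&127=53
ADD R6, R2 → R6=53+0=53
halt.

6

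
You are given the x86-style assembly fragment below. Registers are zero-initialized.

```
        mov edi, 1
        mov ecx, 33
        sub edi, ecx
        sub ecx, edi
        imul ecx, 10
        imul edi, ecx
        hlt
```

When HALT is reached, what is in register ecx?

after mov edi, 1: edi=1
after mov ecx, 33: ecx=33
after sub edi, ecx: edi=1-33=-32
after sub ecx, edi: ecx=33-(-32)=65
after imul ecx, 10: ecx=65*10=650
after imul edi, ecx: edi=(-32)*650=-20800
halt.

650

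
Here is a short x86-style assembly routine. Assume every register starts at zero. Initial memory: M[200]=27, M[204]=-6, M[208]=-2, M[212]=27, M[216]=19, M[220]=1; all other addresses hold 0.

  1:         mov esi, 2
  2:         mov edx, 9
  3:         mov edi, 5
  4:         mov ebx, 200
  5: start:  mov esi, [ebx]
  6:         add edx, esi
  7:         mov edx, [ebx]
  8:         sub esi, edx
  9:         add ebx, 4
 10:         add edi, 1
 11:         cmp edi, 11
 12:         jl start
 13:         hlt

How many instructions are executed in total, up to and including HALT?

53

after mov esi, 2: esi=2
after mov edx, 9: edx=9
after mov edi, 5: edi=5
after mov ebx, 200: ebx=200
after mov esi, [ebx]: esi=M[200]=27
after add edx, esi: edx=9+27=36
after mov edx, [ebx]: edx=M[200]=27
after sub esi, edx: esi=27-27=0
after add ebx, 4: ebx=200+4=204
after add edi, 1: edi=5+1=6
cmp edi, 11  (cmp 6,11)
jl start: taken
after mov esi, [ebx]: esi=M[204]=-6
after add edx, esi: edx=27+(-6)=21
after mov edx, [ebx]: edx=M[204]=-6
after sub esi, edx: esi=(-6)-(-6)=0
after add ebx, 4: ebx=204+4=208
after add edi, 1: edi=6+1=7
cmp edi, 11  (cmp 7,11)
jl start: taken
after mov esi, [ebx]: esi=M[208]=-2
after add edx, esi: edx=(-6)+(-2)=-8
after mov edx, [ebx]: edx=M[208]=-2
after sub esi, edx: esi=(-2)-(-2)=0
after add ebx, 4: ebx=208+4=212
after add edi, 1: edi=7+1=8
cmp edi, 11  (cmp 8,11)
jl start: taken
after mov esi, [ebx]: esi=M[212]=27
after add edx, esi: edx=(-2)+27=25
after mov edx, [ebx]: edx=M[212]=27
after sub esi, edx: esi=27-27=0
after add ebx, 4: ebx=212+4=216
after add edi, 1: edi=8+1=9
cmp edi, 11  (cmp 9,11)
jl start: taken
after mov esi, [ebx]: esi=M[216]=19
after add edx, esi: edx=27+19=46
after mov edx, [ebx]: edx=M[216]=19
after sub esi, edx: esi=19-19=0
after add ebx, 4: ebx=216+4=220
after add edi, 1: edi=9+1=10
cmp edi, 11  (cmp 10,11)
jl start: taken
after mov esi, [ebx]: esi=M[220]=1
after add edx, esi: edx=19+1=20
after mov edx, [ebx]: edx=M[220]=1
after sub esi, edx: esi=1-1=0
after add ebx, 4: ebx=220+4=224
after add edi, 1: edi=10+1=11
cmp edi, 11  (cmp 11,11)
jl start: not taken
halt.
Total executed instructions: 53.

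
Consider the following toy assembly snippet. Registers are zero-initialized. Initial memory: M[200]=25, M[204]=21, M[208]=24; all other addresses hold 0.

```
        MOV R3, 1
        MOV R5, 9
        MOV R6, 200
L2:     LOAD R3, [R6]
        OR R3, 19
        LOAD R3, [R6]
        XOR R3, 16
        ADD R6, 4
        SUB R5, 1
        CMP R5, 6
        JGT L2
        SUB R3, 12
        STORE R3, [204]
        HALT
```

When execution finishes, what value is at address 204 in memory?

-4

MOV R3, 1 → R3=1
MOV R5, 9 → R5=9
MOV R6, 200 → R6=200
LOAD R3, [R6] → R3=M[200]=25
OR R3, 19 → R3=25|19=27
LOAD R3, [R6] → R3=M[200]=25
XOR R3, 16 → R3=25^16=9
ADD R6, 4 → R6=200+4=204
SUB R5, 1 → R5=9-1=8
CMP R5, 6  (cmp 8,6)
JGT L2: taken
LOAD R3, [R6] → R3=M[204]=21
OR R3, 19 → R3=21|19=23
LOAD R3, [R6] → R3=M[204]=21
XOR R3, 16 → R3=21^16=5
ADD R6, 4 → R6=204+4=208
SUB R5, 1 → R5=8-1=7
CMP R5, 6  (cmp 7,6)
JGT L2: taken
LOAD R3, [R6] → R3=M[208]=24
OR R3, 19 → R3=24|19=27
LOAD R3, [R6] → R3=M[208]=24
XOR R3, 16 → R3=24^16=8
ADD R6, 4 → R6=208+4=212
SUB R5, 1 → R5=7-1=6
CMP R5, 6  (cmp 6,6)
JGT L2: not taken
SUB R3, 12 → R3=8-12=-4
STORE R3, [204] → M[204]=-4
halt.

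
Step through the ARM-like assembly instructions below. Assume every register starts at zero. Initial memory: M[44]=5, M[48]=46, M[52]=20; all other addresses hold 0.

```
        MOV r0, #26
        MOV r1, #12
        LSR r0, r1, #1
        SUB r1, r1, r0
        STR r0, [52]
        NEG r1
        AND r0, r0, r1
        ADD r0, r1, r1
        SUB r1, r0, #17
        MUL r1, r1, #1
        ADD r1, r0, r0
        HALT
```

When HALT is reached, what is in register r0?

r0=26
r1=12
r0=12>>1=6
r1=12-6=6
STR r0, [52] → M[52]=6
r1=-(6)=-6
r0=6&(-6)=2
r0=(-6)+(-6)=-12
r1=(-12)-17=-29
r1=(-29)*1=-29
r1=(-12)+(-12)=-24
halt.

-12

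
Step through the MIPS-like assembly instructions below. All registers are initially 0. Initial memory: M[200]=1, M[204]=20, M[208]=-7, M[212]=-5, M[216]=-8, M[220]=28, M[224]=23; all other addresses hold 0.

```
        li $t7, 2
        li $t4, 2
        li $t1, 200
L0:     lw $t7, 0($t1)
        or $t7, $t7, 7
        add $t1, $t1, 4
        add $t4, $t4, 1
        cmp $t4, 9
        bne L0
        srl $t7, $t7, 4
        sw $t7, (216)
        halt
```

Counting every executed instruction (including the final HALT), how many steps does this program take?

li $t7, 2 → $t7=2
li $t4, 2 → $t4=2
li $t1, 200 → $t1=200
lw $t7, 0($t1) → $t7=M[200]=1
or $t7, $t7, 7 → $t7=1|7=7
add $t1, $t1, 4 → $t1=200+4=204
add $t4, $t4, 1 → $t4=2+1=3
cmp $t4, 9  (cmp 3,9)
bne L0: taken
lw $t7, 0($t1) → $t7=M[204]=20
or $t7, $t7, 7 → $t7=20|7=23
add $t1, $t1, 4 → $t1=204+4=208
add $t4, $t4, 1 → $t4=3+1=4
cmp $t4, 9  (cmp 4,9)
bne L0: taken
lw $t7, 0($t1) → $t7=M[208]=-7
or $t7, $t7, 7 → $t7=(-7)|7=-1
add $t1, $t1, 4 → $t1=208+4=212
add $t4, $t4, 1 → $t4=4+1=5
cmp $t4, 9  (cmp 5,9)
bne L0: taken
lw $t7, 0($t1) → $t7=M[212]=-5
or $t7, $t7, 7 → $t7=(-5)|7=-1
add $t1, $t1, 4 → $t1=212+4=216
add $t4, $t4, 1 → $t4=5+1=6
cmp $t4, 9  (cmp 6,9)
bne L0: taken
lw $t7, 0($t1) → $t7=M[216]=-8
or $t7, $t7, 7 → $t7=(-8)|7=-1
add $t1, $t1, 4 → $t1=216+4=220
add $t4, $t4, 1 → $t4=6+1=7
cmp $t4, 9  (cmp 7,9)
bne L0: taken
lw $t7, 0($t1) → $t7=M[220]=28
or $t7, $t7, 7 → $t7=28|7=31
add $t1, $t1, 4 → $t1=220+4=224
add $t4, $t4, 1 → $t4=7+1=8
cmp $t4, 9  (cmp 8,9)
bne L0: taken
lw $t7, 0($t1) → $t7=M[224]=23
or $t7, $t7, 7 → $t7=23|7=23
add $t1, $t1, 4 → $t1=224+4=228
add $t4, $t4, 1 → $t4=8+1=9
cmp $t4, 9  (cmp 9,9)
bne L0: not taken
srl $t7, $t7, 4 → $t7=23>>4=1
sw $t7, (216) → M[216]=1
halt.
Total executed instructions: 48.

48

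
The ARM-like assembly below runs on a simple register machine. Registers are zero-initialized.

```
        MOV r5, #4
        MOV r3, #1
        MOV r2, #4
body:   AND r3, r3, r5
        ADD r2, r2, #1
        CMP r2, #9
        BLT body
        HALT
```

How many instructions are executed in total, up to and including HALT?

MOV r5, #4 → r5=4
MOV r3, #1 → r3=1
MOV r2, #4 → r2=4
AND r3, r3, r5 → r3=1&4=0
ADD r2, r2, #1 → r2=4+1=5
CMP r2, #9  (cmp 5,9)
BLT body: taken
AND r3, r3, r5 → r3=0&4=0
ADD r2, r2, #1 → r2=5+1=6
CMP r2, #9  (cmp 6,9)
BLT body: taken
AND r3, r3, r5 → r3=0&4=0
ADD r2, r2, #1 → r2=6+1=7
CMP r2, #9  (cmp 7,9)
BLT body: taken
AND r3, r3, r5 → r3=0&4=0
ADD r2, r2, #1 → r2=7+1=8
CMP r2, #9  (cmp 8,9)
BLT body: taken
AND r3, r3, r5 → r3=0&4=0
ADD r2, r2, #1 → r2=8+1=9
CMP r2, #9  (cmp 9,9)
BLT body: not taken
halt.
Total executed instructions: 24.

24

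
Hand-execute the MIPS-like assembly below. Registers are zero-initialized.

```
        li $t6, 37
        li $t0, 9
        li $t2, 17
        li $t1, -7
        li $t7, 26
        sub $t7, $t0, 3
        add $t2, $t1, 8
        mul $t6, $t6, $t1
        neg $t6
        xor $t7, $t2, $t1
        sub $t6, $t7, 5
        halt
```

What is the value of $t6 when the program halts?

-13

li $t6, 37 → $t6=37
li $t0, 9 → $t0=9
li $t2, 17 → $t2=17
li $t1, -7 → $t1=-7
li $t7, 26 → $t7=26
sub $t7, $t0, 3 → $t7=9-3=6
add $t2, $t1, 8 → $t2=(-7)+8=1
mul $t6, $t6, $t1 → $t6=37*(-7)=-259
neg $t6 → $t6=-(-259)=259
xor $t7, $t2, $t1 → $t7=1^(-7)=-8
sub $t6, $t7, 5 → $t6=(-8)-5=-13
halt.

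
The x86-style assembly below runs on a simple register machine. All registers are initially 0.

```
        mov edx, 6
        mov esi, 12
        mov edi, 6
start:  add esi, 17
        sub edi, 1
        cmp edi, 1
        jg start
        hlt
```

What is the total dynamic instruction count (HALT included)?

24

edx=6
esi=12
edi=6
esi=12+17=29
edi=6-1=5
cmp edi, 1  (cmp 5,1)
jg start: taken
esi=29+17=46
edi=5-1=4
cmp edi, 1  (cmp 4,1)
jg start: taken
esi=46+17=63
edi=4-1=3
cmp edi, 1  (cmp 3,1)
jg start: taken
esi=63+17=80
edi=3-1=2
cmp edi, 1  (cmp 2,1)
jg start: taken
esi=80+17=97
edi=2-1=1
cmp edi, 1  (cmp 1,1)
jg start: not taken
halt.
Total executed instructions: 24.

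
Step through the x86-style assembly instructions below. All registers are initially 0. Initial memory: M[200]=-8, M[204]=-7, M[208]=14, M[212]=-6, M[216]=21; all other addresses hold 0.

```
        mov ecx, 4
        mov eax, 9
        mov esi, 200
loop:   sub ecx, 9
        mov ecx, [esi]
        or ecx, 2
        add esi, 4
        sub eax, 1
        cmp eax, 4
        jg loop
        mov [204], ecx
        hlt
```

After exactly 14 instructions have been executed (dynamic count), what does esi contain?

208

mov ecx, 4 → ecx=4
mov eax, 9 → eax=9
mov esi, 200 → esi=200
sub ecx, 9 → ecx=4-9=-5
mov ecx, [esi] → ecx=M[200]=-8
or ecx, 2 → ecx=(-8)|2=-6
add esi, 4 → esi=200+4=204
sub eax, 1 → eax=9-1=8
cmp eax, 4  (cmp 8,4)
jg loop: taken
sub ecx, 9 → ecx=(-6)-9=-15
mov ecx, [esi] → ecx=M[204]=-7
or ecx, 2 → ecx=(-7)|2=-5
add esi, 4 → esi=204+4=208
After step 14: esi = 208.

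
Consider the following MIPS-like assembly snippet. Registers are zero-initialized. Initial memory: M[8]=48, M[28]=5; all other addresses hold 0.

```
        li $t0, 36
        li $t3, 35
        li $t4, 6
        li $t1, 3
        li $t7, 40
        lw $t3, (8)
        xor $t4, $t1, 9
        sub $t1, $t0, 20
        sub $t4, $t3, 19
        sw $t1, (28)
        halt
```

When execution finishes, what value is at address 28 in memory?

after li $t0, 36: $t0=36
after li $t3, 35: $t3=35
after li $t4, 6: $t4=6
after li $t1, 3: $t1=3
after li $t7, 40: $t7=40
after lw $t3, (8): $t3=M[8]=48
after xor $t4, $t1, 9: $t4=3^9=10
after sub $t1, $t0, 20: $t1=36-20=16
after sub $t4, $t3, 19: $t4=48-19=29
sw $t1, (28) → M[28]=16
halt.

16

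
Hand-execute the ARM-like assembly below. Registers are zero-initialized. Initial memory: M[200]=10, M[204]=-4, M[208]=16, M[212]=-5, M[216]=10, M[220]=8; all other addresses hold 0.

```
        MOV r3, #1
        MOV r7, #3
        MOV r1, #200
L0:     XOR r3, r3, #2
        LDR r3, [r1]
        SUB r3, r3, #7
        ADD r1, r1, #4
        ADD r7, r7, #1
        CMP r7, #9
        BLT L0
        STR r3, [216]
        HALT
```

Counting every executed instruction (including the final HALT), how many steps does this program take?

47

MOV r3, #1 → r3=1
MOV r7, #3 → r7=3
MOV r1, #200 → r1=200
XOR r3, r3, #2 → r3=1^2=3
LDR r3, [r1] → r3=M[200]=10
SUB r3, r3, #7 → r3=10-7=3
ADD r1, r1, #4 → r1=200+4=204
ADD r7, r7, #1 → r7=3+1=4
CMP r7, #9  (cmp 4,9)
BLT L0: taken
XOR r3, r3, #2 → r3=3^2=1
LDR r3, [r1] → r3=M[204]=-4
SUB r3, r3, #7 → r3=(-4)-7=-11
ADD r1, r1, #4 → r1=204+4=208
ADD r7, r7, #1 → r7=4+1=5
CMP r7, #9  (cmp 5,9)
BLT L0: taken
XOR r3, r3, #2 → r3=(-11)^2=-9
LDR r3, [r1] → r3=M[208]=16
SUB r3, r3, #7 → r3=16-7=9
ADD r1, r1, #4 → r1=208+4=212
ADD r7, r7, #1 → r7=5+1=6
CMP r7, #9  (cmp 6,9)
BLT L0: taken
XOR r3, r3, #2 → r3=9^2=11
LDR r3, [r1] → r3=M[212]=-5
SUB r3, r3, #7 → r3=(-5)-7=-12
ADD r1, r1, #4 → r1=212+4=216
ADD r7, r7, #1 → r7=6+1=7
CMP r7, #9  (cmp 7,9)
BLT L0: taken
XOR r3, r3, #2 → r3=(-12)^2=-10
LDR r3, [r1] → r3=M[216]=10
SUB r3, r3, #7 → r3=10-7=3
ADD r1, r1, #4 → r1=216+4=220
ADD r7, r7, #1 → r7=7+1=8
CMP r7, #9  (cmp 8,9)
BLT L0: taken
XOR r3, r3, #2 → r3=3^2=1
LDR r3, [r1] → r3=M[220]=8
SUB r3, r3, #7 → r3=8-7=1
ADD r1, r1, #4 → r1=220+4=224
ADD r7, r7, #1 → r7=8+1=9
CMP r7, #9  (cmp 9,9)
BLT L0: not taken
STR r3, [216] → M[216]=1
halt.
Total executed instructions: 47.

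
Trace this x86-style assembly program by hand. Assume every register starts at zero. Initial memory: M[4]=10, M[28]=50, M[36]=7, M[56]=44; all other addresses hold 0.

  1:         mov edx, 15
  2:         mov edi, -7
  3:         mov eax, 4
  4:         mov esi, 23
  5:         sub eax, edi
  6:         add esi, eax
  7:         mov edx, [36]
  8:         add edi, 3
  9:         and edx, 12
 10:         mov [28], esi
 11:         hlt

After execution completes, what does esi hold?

mov edx, 15 → edx=15
mov edi, -7 → edi=-7
mov eax, 4 → eax=4
mov esi, 23 → esi=23
sub eax, edi → eax=4-(-7)=11
add esi, eax → esi=23+11=34
mov edx, [36] → edx=M[36]=7
add edi, 3 → edi=(-7)+3=-4
and edx, 12 → edx=7&12=4
mov [28], esi → M[28]=34
halt.

34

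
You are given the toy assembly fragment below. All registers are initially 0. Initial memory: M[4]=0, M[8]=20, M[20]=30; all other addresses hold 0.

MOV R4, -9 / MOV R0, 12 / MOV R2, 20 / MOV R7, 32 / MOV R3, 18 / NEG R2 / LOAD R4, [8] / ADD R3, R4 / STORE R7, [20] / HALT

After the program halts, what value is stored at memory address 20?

32

R4=-9
R0=12
R2=20
R7=32
R3=18
R2=-(20)=-20
R4=M[8]=20
R3=18+20=38
STORE R7, [20] → M[20]=32
halt.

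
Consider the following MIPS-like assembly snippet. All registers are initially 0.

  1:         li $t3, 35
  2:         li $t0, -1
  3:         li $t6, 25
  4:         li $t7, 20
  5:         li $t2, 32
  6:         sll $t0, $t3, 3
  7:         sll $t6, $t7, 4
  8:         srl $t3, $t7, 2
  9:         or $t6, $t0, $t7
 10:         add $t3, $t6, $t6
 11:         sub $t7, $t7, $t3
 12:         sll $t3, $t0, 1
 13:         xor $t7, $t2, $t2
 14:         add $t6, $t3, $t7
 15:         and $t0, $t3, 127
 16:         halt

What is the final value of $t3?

560

li $t3, 35 → $t3=35
li $t0, -1 → $t0=-1
li $t6, 25 → $t6=25
li $t7, 20 → $t7=20
li $t2, 32 → $t2=32
sll $t0, $t3, 3 → $t0=35<<3=280
sll $t6, $t7, 4 → $t6=20<<4=320
srl $t3, $t7, 2 → $t3=20>>2=5
or $t6, $t0, $t7 → $t6=280|20=284
add $t3, $t6, $t6 → $t3=284+284=568
sub $t7, $t7, $t3 → $t7=20-568=-548
sll $t3, $t0, 1 → $t3=280<<1=560
xor $t7, $t2, $t2 → $t7=32^32=0
add $t6, $t3, $t7 → $t6=560+0=560
and $t0, $t3, 127 → $t0=560&127=48
halt.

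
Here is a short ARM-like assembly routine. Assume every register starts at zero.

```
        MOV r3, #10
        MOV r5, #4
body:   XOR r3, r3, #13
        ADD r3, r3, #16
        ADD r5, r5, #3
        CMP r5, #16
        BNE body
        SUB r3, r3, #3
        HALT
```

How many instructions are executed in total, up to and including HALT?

24

after MOV r3, #10: r3=10
after MOV r5, #4: r5=4
after XOR r3, r3, #13: r3=10^13=7
after ADD r3, r3, #16: r3=7+16=23
after ADD r5, r5, #3: r5=4+3=7
CMP r5, #16  (cmp 7,16)
BNE body: taken
after XOR r3, r3, #13: r3=23^13=26
after ADD r3, r3, #16: r3=26+16=42
after ADD r5, r5, #3: r5=7+3=10
CMP r5, #16  (cmp 10,16)
BNE body: taken
after XOR r3, r3, #13: r3=42^13=39
after ADD r3, r3, #16: r3=39+16=55
after ADD r5, r5, #3: r5=10+3=13
CMP r5, #16  (cmp 13,16)
BNE body: taken
after XOR r3, r3, #13: r3=55^13=58
after ADD r3, r3, #16: r3=58+16=74
after ADD r5, r5, #3: r5=13+3=16
CMP r5, #16  (cmp 16,16)
BNE body: not taken
after SUB r3, r3, #3: r3=74-3=71
halt.
Total executed instructions: 24.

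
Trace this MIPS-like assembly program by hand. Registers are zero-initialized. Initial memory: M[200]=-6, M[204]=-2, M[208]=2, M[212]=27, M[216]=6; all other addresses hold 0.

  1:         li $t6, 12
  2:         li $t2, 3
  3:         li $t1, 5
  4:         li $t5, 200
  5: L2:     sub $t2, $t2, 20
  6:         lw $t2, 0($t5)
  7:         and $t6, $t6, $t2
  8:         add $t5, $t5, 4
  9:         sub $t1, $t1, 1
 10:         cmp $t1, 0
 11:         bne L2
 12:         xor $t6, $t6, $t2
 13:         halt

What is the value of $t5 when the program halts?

220

li $t6, 12 → $t6=12
li $t2, 3 → $t2=3
li $t1, 5 → $t1=5
li $t5, 200 → $t5=200
sub $t2, $t2, 20 → $t2=3-20=-17
lw $t2, 0($t5) → $t2=M[200]=-6
and $t6, $t6, $t2 → $t6=12&(-6)=8
add $t5, $t5, 4 → $t5=200+4=204
sub $t1, $t1, 1 → $t1=5-1=4
cmp $t1, 0  (cmp 4,0)
bne L2: taken
sub $t2, $t2, 20 → $t2=(-6)-20=-26
lw $t2, 0($t5) → $t2=M[204]=-2
and $t6, $t6, $t2 → $t6=8&(-2)=8
add $t5, $t5, 4 → $t5=204+4=208
sub $t1, $t1, 1 → $t1=4-1=3
cmp $t1, 0  (cmp 3,0)
bne L2: taken
sub $t2, $t2, 20 → $t2=(-2)-20=-22
lw $t2, 0($t5) → $t2=M[208]=2
and $t6, $t6, $t2 → $t6=8&2=0
add $t5, $t5, 4 → $t5=208+4=212
sub $t1, $t1, 1 → $t1=3-1=2
cmp $t1, 0  (cmp 2,0)
bne L2: taken
sub $t2, $t2, 20 → $t2=2-20=-18
lw $t2, 0($t5) → $t2=M[212]=27
and $t6, $t6, $t2 → $t6=0&27=0
add $t5, $t5, 4 → $t5=212+4=216
sub $t1, $t1, 1 → $t1=2-1=1
cmp $t1, 0  (cmp 1,0)
bne L2: taken
sub $t2, $t2, 20 → $t2=27-20=7
lw $t2, 0($t5) → $t2=M[216]=6
and $t6, $t6, $t2 → $t6=0&6=0
add $t5, $t5, 4 → $t5=216+4=220
sub $t1, $t1, 1 → $t1=1-1=0
cmp $t1, 0  (cmp 0,0)
bne L2: not taken
xor $t6, $t6, $t2 → $t6=0^6=6
halt.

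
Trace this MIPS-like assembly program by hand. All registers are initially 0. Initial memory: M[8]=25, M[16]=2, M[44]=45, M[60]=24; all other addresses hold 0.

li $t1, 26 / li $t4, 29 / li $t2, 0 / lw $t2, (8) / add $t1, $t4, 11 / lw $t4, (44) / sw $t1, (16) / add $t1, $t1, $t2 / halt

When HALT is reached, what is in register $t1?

65

li $t1, 26 → $t1=26
li $t4, 29 → $t4=29
li $t2, 0 → $t2=0
lw $t2, (8) → $t2=M[8]=25
add $t1, $t4, 11 → $t1=29+11=40
lw $t4, (44) → $t4=M[44]=45
sw $t1, (16) → M[16]=40
add $t1, $t1, $t2 → $t1=40+25=65
halt.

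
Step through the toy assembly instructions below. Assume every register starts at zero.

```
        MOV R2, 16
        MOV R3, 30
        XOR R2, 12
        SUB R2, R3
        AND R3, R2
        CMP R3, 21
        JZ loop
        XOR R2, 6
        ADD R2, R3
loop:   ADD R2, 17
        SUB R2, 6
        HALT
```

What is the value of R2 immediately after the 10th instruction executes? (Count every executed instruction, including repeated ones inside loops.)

R2=16
R3=30
R2=16^12=28
R2=28-30=-2
R3=30&(-2)=30
CMP R3, 21  (cmp 30,21)
JZ loop: not taken
R2=(-2)^6=-8
R2=(-8)+30=22
R2=22+17=39
After step 10: R2 = 39.

39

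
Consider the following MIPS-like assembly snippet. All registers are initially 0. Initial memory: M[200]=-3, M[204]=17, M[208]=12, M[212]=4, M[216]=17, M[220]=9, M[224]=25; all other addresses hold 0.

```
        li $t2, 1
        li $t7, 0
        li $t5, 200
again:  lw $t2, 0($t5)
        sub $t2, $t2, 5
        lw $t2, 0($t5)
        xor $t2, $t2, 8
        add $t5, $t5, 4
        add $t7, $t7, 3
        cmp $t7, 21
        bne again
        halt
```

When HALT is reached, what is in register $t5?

228

li $t2, 1 → $t2=1
li $t7, 0 → $t7=0
li $t5, 200 → $t5=200
lw $t2, 0($t5) → $t2=M[200]=-3
sub $t2, $t2, 5 → $t2=(-3)-5=-8
lw $t2, 0($t5) → $t2=M[200]=-3
xor $t2, $t2, 8 → $t2=(-3)^8=-11
add $t5, $t5, 4 → $t5=200+4=204
add $t7, $t7, 3 → $t7=0+3=3
cmp $t7, 21  (cmp 3,21)
bne again: taken
lw $t2, 0($t5) → $t2=M[204]=17
sub $t2, $t2, 5 → $t2=17-5=12
lw $t2, 0($t5) → $t2=M[204]=17
xor $t2, $t2, 8 → $t2=17^8=25
add $t5, $t5, 4 → $t5=204+4=208
add $t7, $t7, 3 → $t7=3+3=6
cmp $t7, 21  (cmp 6,21)
bne again: taken
lw $t2, 0($t5) → $t2=M[208]=12
sub $t2, $t2, 5 → $t2=12-5=7
lw $t2, 0($t5) → $t2=M[208]=12
xor $t2, $t2, 8 → $t2=12^8=4
add $t5, $t5, 4 → $t5=208+4=212
add $t7, $t7, 3 → $t7=6+3=9
cmp $t7, 21  (cmp 9,21)
bne again: taken
lw $t2, 0($t5) → $t2=M[212]=4
sub $t2, $t2, 5 → $t2=4-5=-1
lw $t2, 0($t5) → $t2=M[212]=4
xor $t2, $t2, 8 → $t2=4^8=12
add $t5, $t5, 4 → $t5=212+4=216
add $t7, $t7, 3 → $t7=9+3=12
cmp $t7, 21  (cmp 12,21)
bne again: taken
lw $t2, 0($t5) → $t2=M[216]=17
sub $t2, $t2, 5 → $t2=17-5=12
lw $t2, 0($t5) → $t2=M[216]=17
xor $t2, $t2, 8 → $t2=17^8=25
add $t5, $t5, 4 → $t5=216+4=220
add $t7, $t7, 3 → $t7=12+3=15
cmp $t7, 21  (cmp 15,21)
bne again: taken
lw $t2, 0($t5) → $t2=M[220]=9
sub $t2, $t2, 5 → $t2=9-5=4
lw $t2, 0($t5) → $t2=M[220]=9
xor $t2, $t2, 8 → $t2=9^8=1
add $t5, $t5, 4 → $t5=220+4=224
add $t7, $t7, 3 → $t7=15+3=18
cmp $t7, 21  (cmp 18,21)
bne again: taken
lw $t2, 0($t5) → $t2=M[224]=25
sub $t2, $t2, 5 → $t2=25-5=20
lw $t2, 0($t5) → $t2=M[224]=25
xor $t2, $t2, 8 → $t2=25^8=17
add $t5, $t5, 4 → $t5=224+4=228
add $t7, $t7, 3 → $t7=18+3=21
cmp $t7, 21  (cmp 21,21)
bne again: not taken
halt.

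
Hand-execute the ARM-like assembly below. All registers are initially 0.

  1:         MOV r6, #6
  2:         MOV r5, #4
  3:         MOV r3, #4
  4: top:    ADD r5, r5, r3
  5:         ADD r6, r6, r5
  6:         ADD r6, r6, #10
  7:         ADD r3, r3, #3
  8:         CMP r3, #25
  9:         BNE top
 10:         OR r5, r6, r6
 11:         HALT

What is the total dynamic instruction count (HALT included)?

47

after MOV r6, #6: r6=6
after MOV r5, #4: r5=4
after MOV r3, #4: r3=4
after ADD r5, r5, r3: r5=4+4=8
after ADD r6, r6, r5: r6=6+8=14
after ADD r6, r6, #10: r6=14+10=24
after ADD r3, r3, #3: r3=4+3=7
CMP r3, #25  (cmp 7,25)
BNE top: taken
after ADD r5, r5, r3: r5=8+7=15
after ADD r6, r6, r5: r6=24+15=39
after ADD r6, r6, #10: r6=39+10=49
after ADD r3, r3, #3: r3=7+3=10
CMP r3, #25  (cmp 10,25)
BNE top: taken
after ADD r5, r5, r3: r5=15+10=25
after ADD r6, r6, r5: r6=49+25=74
after ADD r6, r6, #10: r6=74+10=84
after ADD r3, r3, #3: r3=10+3=13
CMP r3, #25  (cmp 13,25)
BNE top: taken
after ADD r5, r5, r3: r5=25+13=38
after ADD r6, r6, r5: r6=84+38=122
after ADD r6, r6, #10: r6=122+10=132
after ADD r3, r3, #3: r3=13+3=16
CMP r3, #25  (cmp 16,25)
BNE top: taken
after ADD r5, r5, r3: r5=38+16=54
after ADD r6, r6, r5: r6=132+54=186
after ADD r6, r6, #10: r6=186+10=196
after ADD r3, r3, #3: r3=16+3=19
CMP r3, #25  (cmp 19,25)
BNE top: taken
after ADD r5, r5, r3: r5=54+19=73
after ADD r6, r6, r5: r6=196+73=269
after ADD r6, r6, #10: r6=269+10=279
after ADD r3, r3, #3: r3=19+3=22
CMP r3, #25  (cmp 22,25)
BNE top: taken
after ADD r5, r5, r3: r5=73+22=95
after ADD r6, r6, r5: r6=279+95=374
after ADD r6, r6, #10: r6=374+10=384
after ADD r3, r3, #3: r3=22+3=25
CMP r3, #25  (cmp 25,25)
BNE top: not taken
after OR r5, r6, r6: r5=384|384=384
halt.
Total executed instructions: 47.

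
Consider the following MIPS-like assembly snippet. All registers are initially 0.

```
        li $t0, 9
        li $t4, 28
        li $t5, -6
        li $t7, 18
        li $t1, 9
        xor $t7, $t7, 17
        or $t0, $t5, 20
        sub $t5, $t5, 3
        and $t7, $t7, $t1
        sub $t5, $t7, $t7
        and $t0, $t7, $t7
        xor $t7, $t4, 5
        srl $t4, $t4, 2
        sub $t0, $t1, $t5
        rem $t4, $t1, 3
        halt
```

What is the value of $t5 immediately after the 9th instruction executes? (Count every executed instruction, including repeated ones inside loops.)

li $t0, 9 → $t0=9
li $t4, 28 → $t4=28
li $t5, -6 → $t5=-6
li $t7, 18 → $t7=18
li $t1, 9 → $t1=9
xor $t7, $t7, 17 → $t7=18^17=3
or $t0, $t5, 20 → $t0=(-6)|20=-2
sub $t5, $t5, 3 → $t5=(-6)-3=-9
and $t7, $t7, $t1 → $t7=3&9=1
After step 9: $t5 = -9.

-9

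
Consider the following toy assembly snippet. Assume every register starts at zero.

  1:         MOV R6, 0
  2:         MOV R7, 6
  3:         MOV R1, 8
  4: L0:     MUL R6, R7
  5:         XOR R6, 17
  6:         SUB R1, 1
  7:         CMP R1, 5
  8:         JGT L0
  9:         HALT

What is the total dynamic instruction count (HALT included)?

after MOV R6, 0: R6=0
after MOV R7, 6: R7=6
after MOV R1, 8: R1=8
after MUL R6, R7: R6=0*6=0
after XOR R6, 17: R6=0^17=17
after SUB R1, 1: R1=8-1=7
CMP R1, 5  (cmp 7,5)
JGT L0: taken
after MUL R6, R7: R6=17*6=102
after XOR R6, 17: R6=102^17=119
after SUB R1, 1: R1=7-1=6
CMP R1, 5  (cmp 6,5)
JGT L0: taken
after MUL R6, R7: R6=119*6=714
after XOR R6, 17: R6=714^17=731
after SUB R1, 1: R1=6-1=5
CMP R1, 5  (cmp 5,5)
JGT L0: not taken
halt.
Total executed instructions: 19.

19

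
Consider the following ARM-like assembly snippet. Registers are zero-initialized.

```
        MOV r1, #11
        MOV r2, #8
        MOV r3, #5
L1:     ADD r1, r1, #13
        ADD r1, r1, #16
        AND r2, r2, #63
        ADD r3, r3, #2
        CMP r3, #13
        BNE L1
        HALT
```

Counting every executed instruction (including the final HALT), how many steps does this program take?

28

after MOV r1, #11: r1=11
after MOV r2, #8: r2=8
after MOV r3, #5: r3=5
after ADD r1, r1, #13: r1=11+13=24
after ADD r1, r1, #16: r1=24+16=40
after AND r2, r2, #63: r2=8&63=8
after ADD r3, r3, #2: r3=5+2=7
CMP r3, #13  (cmp 7,13)
BNE L1: taken
after ADD r1, r1, #13: r1=40+13=53
after ADD r1, r1, #16: r1=53+16=69
after AND r2, r2, #63: r2=8&63=8
after ADD r3, r3, #2: r3=7+2=9
CMP r3, #13  (cmp 9,13)
BNE L1: taken
after ADD r1, r1, #13: r1=69+13=82
after ADD r1, r1, #16: r1=82+16=98
after AND r2, r2, #63: r2=8&63=8
after ADD r3, r3, #2: r3=9+2=11
CMP r3, #13  (cmp 11,13)
BNE L1: taken
after ADD r1, r1, #13: r1=98+13=111
after ADD r1, r1, #16: r1=111+16=127
after AND r2, r2, #63: r2=8&63=8
after ADD r3, r3, #2: r3=11+2=13
CMP r3, #13  (cmp 13,13)
BNE L1: not taken
halt.
Total executed instructions: 28.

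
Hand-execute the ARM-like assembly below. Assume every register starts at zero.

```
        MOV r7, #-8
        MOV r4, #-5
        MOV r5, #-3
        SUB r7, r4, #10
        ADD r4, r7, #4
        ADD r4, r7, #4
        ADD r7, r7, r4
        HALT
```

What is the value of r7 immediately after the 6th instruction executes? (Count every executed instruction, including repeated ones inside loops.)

r7=-8
r4=-5
r5=-3
r7=(-5)-10=-15
r4=(-15)+4=-11
r4=(-15)+4=-11
After step 6: r7 = -15.

-15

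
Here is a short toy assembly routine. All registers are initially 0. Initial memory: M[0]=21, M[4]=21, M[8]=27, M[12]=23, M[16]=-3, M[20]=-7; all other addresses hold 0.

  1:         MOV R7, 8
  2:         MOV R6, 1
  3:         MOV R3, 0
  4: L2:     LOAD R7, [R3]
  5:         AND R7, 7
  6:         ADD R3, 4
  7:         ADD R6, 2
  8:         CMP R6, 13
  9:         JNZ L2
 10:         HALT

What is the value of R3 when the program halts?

MOV R7, 8 → R7=8
MOV R6, 1 → R6=1
MOV R3, 0 → R3=0
LOAD R7, [R3] → R7=M[0]=21
AND R7, 7 → R7=21&7=5
ADD R3, 4 → R3=0+4=4
ADD R6, 2 → R6=1+2=3
CMP R6, 13  (cmp 3,13)
JNZ L2: taken
LOAD R7, [R3] → R7=M[4]=21
AND R7, 7 → R7=21&7=5
ADD R3, 4 → R3=4+4=8
ADD R6, 2 → R6=3+2=5
CMP R6, 13  (cmp 5,13)
JNZ L2: taken
LOAD R7, [R3] → R7=M[8]=27
AND R7, 7 → R7=27&7=3
ADD R3, 4 → R3=8+4=12
ADD R6, 2 → R6=5+2=7
CMP R6, 13  (cmp 7,13)
JNZ L2: taken
LOAD R7, [R3] → R7=M[12]=23
AND R7, 7 → R7=23&7=7
ADD R3, 4 → R3=12+4=16
ADD R6, 2 → R6=7+2=9
CMP R6, 13  (cmp 9,13)
JNZ L2: taken
LOAD R7, [R3] → R7=M[16]=-3
AND R7, 7 → R7=(-3)&7=5
ADD R3, 4 → R3=16+4=20
ADD R6, 2 → R6=9+2=11
CMP R6, 13  (cmp 11,13)
JNZ L2: taken
LOAD R7, [R3] → R7=M[20]=-7
AND R7, 7 → R7=(-7)&7=1
ADD R3, 4 → R3=20+4=24
ADD R6, 2 → R6=11+2=13
CMP R6, 13  (cmp 13,13)
JNZ L2: not taken
halt.

24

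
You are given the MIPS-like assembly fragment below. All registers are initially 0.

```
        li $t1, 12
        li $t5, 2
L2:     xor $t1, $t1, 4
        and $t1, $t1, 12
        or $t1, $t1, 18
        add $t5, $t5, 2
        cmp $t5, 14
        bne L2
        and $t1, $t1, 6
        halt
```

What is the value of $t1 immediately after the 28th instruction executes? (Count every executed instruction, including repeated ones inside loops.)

8

li $t1, 12 → $t1=12
li $t5, 2 → $t5=2
xor $t1, $t1, 4 → $t1=12^4=8
and $t1, $t1, 12 → $t1=8&12=8
or $t1, $t1, 18 → $t1=8|18=26
add $t5, $t5, 2 → $t5=2+2=4
cmp $t5, 14  (cmp 4,14)
bne L2: taken
xor $t1, $t1, 4 → $t1=26^4=30
and $t1, $t1, 12 → $t1=30&12=12
or $t1, $t1, 18 → $t1=12|18=30
add $t5, $t5, 2 → $t5=4+2=6
cmp $t5, 14  (cmp 6,14)
bne L2: taken
xor $t1, $t1, 4 → $t1=30^4=26
and $t1, $t1, 12 → $t1=26&12=8
or $t1, $t1, 18 → $t1=8|18=26
add $t5, $t5, 2 → $t5=6+2=8
cmp $t5, 14  (cmp 8,14)
bne L2: taken
xor $t1, $t1, 4 → $t1=26^4=30
and $t1, $t1, 12 → $t1=30&12=12
or $t1, $t1, 18 → $t1=12|18=30
add $t5, $t5, 2 → $t5=8+2=10
cmp $t5, 14  (cmp 10,14)
bne L2: taken
xor $t1, $t1, 4 → $t1=30^4=26
and $t1, $t1, 12 → $t1=26&12=8
After step 28: $t1 = 8.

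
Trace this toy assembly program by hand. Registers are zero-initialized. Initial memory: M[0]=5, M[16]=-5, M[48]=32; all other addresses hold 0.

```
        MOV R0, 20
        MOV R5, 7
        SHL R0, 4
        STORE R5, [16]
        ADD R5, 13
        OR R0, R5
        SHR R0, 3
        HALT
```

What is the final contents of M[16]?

7

MOV R0, 20 → R0=20
MOV R5, 7 → R5=7
SHL R0, 4 → R0=20<<4=320
STORE R5, [16] → M[16]=7
ADD R5, 13 → R5=7+13=20
OR R0, R5 → R0=320|20=340
SHR R0, 3 → R0=340>>3=42
halt.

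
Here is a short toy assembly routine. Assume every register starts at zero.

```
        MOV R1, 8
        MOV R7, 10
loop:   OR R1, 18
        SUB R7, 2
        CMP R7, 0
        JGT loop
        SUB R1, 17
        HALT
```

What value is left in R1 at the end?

9

MOV R1, 8 → R1=8
MOV R7, 10 → R7=10
OR R1, 18 → R1=8|18=26
SUB R7, 2 → R7=10-2=8
CMP R7, 0  (cmp 8,0)
JGT loop: taken
OR R1, 18 → R1=26|18=26
SUB R7, 2 → R7=8-2=6
CMP R7, 0  (cmp 6,0)
JGT loop: taken
OR R1, 18 → R1=26|18=26
SUB R7, 2 → R7=6-2=4
CMP R7, 0  (cmp 4,0)
JGT loop: taken
OR R1, 18 → R1=26|18=26
SUB R7, 2 → R7=4-2=2
CMP R7, 0  (cmp 2,0)
JGT loop: taken
OR R1, 18 → R1=26|18=26
SUB R7, 2 → R7=2-2=0
CMP R7, 0  (cmp 0,0)
JGT loop: not taken
SUB R1, 17 → R1=26-17=9
halt.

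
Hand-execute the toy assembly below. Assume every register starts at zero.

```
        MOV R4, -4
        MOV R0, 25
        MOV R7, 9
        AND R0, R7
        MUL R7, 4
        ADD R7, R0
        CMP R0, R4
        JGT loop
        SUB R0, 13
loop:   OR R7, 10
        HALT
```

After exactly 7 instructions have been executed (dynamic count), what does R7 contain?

R4=-4
R0=25
R7=9
R0=25&9=9
R7=9*4=36
R7=36+9=45
CMP R0, R4  (cmp 9,-4)
After step 7: R7 = 45.

45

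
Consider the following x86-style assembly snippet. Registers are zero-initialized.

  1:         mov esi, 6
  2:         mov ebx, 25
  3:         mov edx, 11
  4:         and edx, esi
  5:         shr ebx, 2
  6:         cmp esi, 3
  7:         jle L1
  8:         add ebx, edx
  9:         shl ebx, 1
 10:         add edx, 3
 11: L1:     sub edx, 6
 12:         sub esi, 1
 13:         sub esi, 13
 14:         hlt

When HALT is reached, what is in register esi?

-8

after mov esi, 6: esi=6
after mov ebx, 25: ebx=25
after mov edx, 11: edx=11
after and edx, esi: edx=11&6=2
after shr ebx, 2: ebx=25>>2=6
cmp esi, 3  (cmp 6,3)
jle L1: not taken
after add ebx, edx: ebx=6+2=8
after shl ebx, 1: ebx=8<<1=16
after add edx, 3: edx=2+3=5
after sub edx, 6: edx=5-6=-1
after sub esi, 1: esi=6-1=5
after sub esi, 13: esi=5-13=-8
halt.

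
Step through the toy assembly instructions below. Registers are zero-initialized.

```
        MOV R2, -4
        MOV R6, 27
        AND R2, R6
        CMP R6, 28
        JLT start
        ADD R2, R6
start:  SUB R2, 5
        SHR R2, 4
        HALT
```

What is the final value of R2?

MOV R2, -4 → R2=-4
MOV R6, 27 → R6=27
AND R2, R6 → R2=(-4)&27=24
CMP R6, 28  (cmp 27,28)
JLT start: taken
SUB R2, 5 → R2=24-5=19
SHR R2, 4 → R2=19>>4=1
halt.

1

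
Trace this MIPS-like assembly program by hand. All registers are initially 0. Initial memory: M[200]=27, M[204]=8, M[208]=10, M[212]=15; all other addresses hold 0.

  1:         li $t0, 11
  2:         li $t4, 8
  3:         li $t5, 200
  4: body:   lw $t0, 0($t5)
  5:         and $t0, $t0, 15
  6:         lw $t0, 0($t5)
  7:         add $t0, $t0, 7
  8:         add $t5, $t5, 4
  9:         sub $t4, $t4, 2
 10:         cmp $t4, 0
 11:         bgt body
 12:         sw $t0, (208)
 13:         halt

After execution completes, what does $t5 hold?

after li $t0, 11: $t0=11
after li $t4, 8: $t4=8
after li $t5, 200: $t5=200
after lw $t0, 0($t5): $t0=M[200]=27
after and $t0, $t0, 15: $t0=27&15=11
after lw $t0, 0($t5): $t0=M[200]=27
after add $t0, $t0, 7: $t0=27+7=34
after add $t5, $t5, 4: $t5=200+4=204
after sub $t4, $t4, 2: $t4=8-2=6
cmp $t4, 0  (cmp 6,0)
bgt body: taken
after lw $t0, 0($t5): $t0=M[204]=8
after and $t0, $t0, 15: $t0=8&15=8
after lw $t0, 0($t5): $t0=M[204]=8
after add $t0, $t0, 7: $t0=8+7=15
after add $t5, $t5, 4: $t5=204+4=208
after sub $t4, $t4, 2: $t4=6-2=4
cmp $t4, 0  (cmp 4,0)
bgt body: taken
after lw $t0, 0($t5): $t0=M[208]=10
after and $t0, $t0, 15: $t0=10&15=10
after lw $t0, 0($t5): $t0=M[208]=10
after add $t0, $t0, 7: $t0=10+7=17
after add $t5, $t5, 4: $t5=208+4=212
after sub $t4, $t4, 2: $t4=4-2=2
cmp $t4, 0  (cmp 2,0)
bgt body: taken
after lw $t0, 0($t5): $t0=M[212]=15
after and $t0, $t0, 15: $t0=15&15=15
after lw $t0, 0($t5): $t0=M[212]=15
after add $t0, $t0, 7: $t0=15+7=22
after add $t5, $t5, 4: $t5=212+4=216
after sub $t4, $t4, 2: $t4=2-2=0
cmp $t4, 0  (cmp 0,0)
bgt body: not taken
sw $t0, (208) → M[208]=22
halt.

216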